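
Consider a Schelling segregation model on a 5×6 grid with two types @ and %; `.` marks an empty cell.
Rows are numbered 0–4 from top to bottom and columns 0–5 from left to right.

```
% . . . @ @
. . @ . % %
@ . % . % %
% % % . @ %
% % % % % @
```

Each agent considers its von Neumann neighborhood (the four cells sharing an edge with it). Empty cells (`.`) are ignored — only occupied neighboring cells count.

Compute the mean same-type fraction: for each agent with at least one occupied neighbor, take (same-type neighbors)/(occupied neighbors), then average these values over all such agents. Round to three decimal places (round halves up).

0.592

(0,0)% — no occupied neighbors
(0,4)@ 1/2
(0,5)@ 1/2
(1,2)@ 0/1
(1,4)% 2/3
(1,5)% 2/3
(2,0)@ 0/1
(2,2)% 1/2
(2,4)% 2/3
(2,5)% 3/3
(3,0)% 2/3
(3,1)% 3/3
(3,2)% 3/3
(3,4)@ 0/3
(3,5)% 1/3
(4,0)% 2/2
(4,1)% 3/3
(4,2)% 3/3
(4,3)% 2/2
(4,4)% 1/3
(4,5)@ 0/2
Sum over 20 agents: 1/2 + 1/2 + 0/1 + 2/3 + 2/3 + 0/1 + 1/2 + 2/3 + 3/3 + 2/3 + 3/3 + 3/3 + 0/3 + 1/3 + 2/2 + 3/3 + 3/3 + 2/2 + 1/3 + 0/2 = 71/6; mean = 71/6 ÷ 20 = 71/120 = 0.591666… → 0.592.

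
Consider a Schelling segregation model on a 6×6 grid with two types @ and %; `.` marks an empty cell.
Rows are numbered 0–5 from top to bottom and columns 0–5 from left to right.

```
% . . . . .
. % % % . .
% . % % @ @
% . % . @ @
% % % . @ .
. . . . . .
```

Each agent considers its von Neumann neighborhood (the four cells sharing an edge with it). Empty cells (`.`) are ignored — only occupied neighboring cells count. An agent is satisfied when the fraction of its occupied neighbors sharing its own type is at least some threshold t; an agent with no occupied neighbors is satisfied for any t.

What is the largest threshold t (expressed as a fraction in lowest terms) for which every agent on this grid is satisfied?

Row 0: (0,0)% — no occupied neighbors
Row 1: (1,1)% 1/1 · (1,2)% 3/3 · (1,3)% 2/2
Row 2: (2,0)% 1/1 · (2,2)% 3/3 · (2,3)% 2/3 · (2,4)@ 2/3 · (2,5)@ 2/2
Row 3: (3,0)% 2/2 · (3,2)% 2/2 · (3,4)@ 3/3 · (3,5)@ 2/2
Row 4: (4,0)% 2/2 · (4,1)% 2/2 · (4,2)% 2/2 · (4,4)@ 1/1
The smallest same-type fraction is 2/3 at (2,3), which reduces to 2/3. Any threshold above that leaves this agent unsatisfied.

2/3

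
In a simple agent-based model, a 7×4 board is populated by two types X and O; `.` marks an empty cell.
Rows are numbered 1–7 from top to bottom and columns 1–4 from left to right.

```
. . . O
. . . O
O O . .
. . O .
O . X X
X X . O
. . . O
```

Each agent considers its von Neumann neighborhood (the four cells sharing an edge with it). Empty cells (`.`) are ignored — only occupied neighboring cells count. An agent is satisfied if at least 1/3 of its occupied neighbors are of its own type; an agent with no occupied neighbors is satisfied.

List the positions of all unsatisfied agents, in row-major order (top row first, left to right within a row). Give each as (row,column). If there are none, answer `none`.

(4,3), (5,1)

(1,4)O 1/1 ✓
(2,4)O 1/1 ✓
(3,1)O 1/1 ✓
(3,2)O 1/1 ✓
(4,3)O 0/1 ✗
(5,1)O 0/1 ✗
(5,3)X 1/2 ✓
(5,4)X 1/2 ✓
(6,1)X 1/2 ✓
(6,2)X 1/1 ✓
(6,4)O 1/2 ✓
(7,4)O 1/1 ✓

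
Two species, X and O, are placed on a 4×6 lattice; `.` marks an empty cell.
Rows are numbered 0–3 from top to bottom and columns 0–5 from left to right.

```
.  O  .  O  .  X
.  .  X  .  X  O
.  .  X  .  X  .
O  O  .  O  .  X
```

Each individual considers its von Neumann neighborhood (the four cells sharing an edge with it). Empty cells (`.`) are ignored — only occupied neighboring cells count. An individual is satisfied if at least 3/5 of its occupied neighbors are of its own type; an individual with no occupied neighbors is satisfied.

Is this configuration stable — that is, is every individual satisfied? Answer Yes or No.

Row 0: (0,1)O 0/0 ok · (0,3)O 0/0 ok · (0,5)X 0/1 unhappy
Row 1: (1,2)X 1/1 ok · (1,4)X 1/2 unhappy · (1,5)O 0/2 unhappy
Row 2: (2,2)X 1/1 ok · (2,4)X 1/1 ok
Row 3: (3,0)O 1/1 ok · (3,1)O 1/1 ok · (3,3)O 0/0 ok · (3,5)X 0/0 ok
For instance (0,5) has only 0/1 same-type neighbors, below 3/5.

No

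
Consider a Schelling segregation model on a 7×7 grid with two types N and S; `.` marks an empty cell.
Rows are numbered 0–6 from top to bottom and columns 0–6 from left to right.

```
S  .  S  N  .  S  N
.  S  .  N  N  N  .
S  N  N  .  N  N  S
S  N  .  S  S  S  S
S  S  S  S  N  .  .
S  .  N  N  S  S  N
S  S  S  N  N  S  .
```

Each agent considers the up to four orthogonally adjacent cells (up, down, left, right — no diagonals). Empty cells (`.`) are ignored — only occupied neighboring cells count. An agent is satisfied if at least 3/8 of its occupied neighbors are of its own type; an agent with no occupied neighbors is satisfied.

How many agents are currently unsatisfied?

(0,0)S 0/0 ✓
(0,2)S 0/1 ✗
(0,3)N 1/2 ✓
(0,5)S 0/2 ✗
(0,6)N 0/1 ✗
(1,1)S 0/1 ✗
(1,3)N 2/2 ✓
(1,4)N 3/3 ✓
(1,5)N 2/3 ✓
(2,0)S 1/2 ✓
(2,1)N 2/4 ✓
(2,2)N 1/1 ✓
(2,4)N 2/3 ✓
(2,5)N 2/4 ✓
(2,6)S 1/2 ✓
(3,0)S 2/3 ✓
(3,1)N 1/3 ✗
(3,3)S 2/2 ✓
(3,4)S 2/4 ✓
(3,5)S 2/3 ✓
(3,6)S 2/2 ✓
(4,0)S 3/3 ✓
(4,1)S 2/3 ✓
(4,2)S 2/3 ✓
(4,3)S 2/4 ✓
(4,4)N 0/3 ✗
(5,0)S 2/2 ✓
(5,2)N 1/3 ✗
(5,3)N 2/4 ✓
(5,4)S 1/4 ✗
(5,5)S 2/3 ✓
(5,6)N 0/1 ✗
(6,0)S 2/2 ✓
(6,1)S 2/2 ✓
(6,2)S 1/3 ✗
(6,3)N 2/3 ✓
(6,4)N 1/3 ✗
(6,5)S 1/2 ✓
Unsatisfied: (0,2), (0,5), (0,6), (1,1), (3,1), (4,4), (5,2), (5,4), (5,6), (6,2), (6,4) — 11 in total.

11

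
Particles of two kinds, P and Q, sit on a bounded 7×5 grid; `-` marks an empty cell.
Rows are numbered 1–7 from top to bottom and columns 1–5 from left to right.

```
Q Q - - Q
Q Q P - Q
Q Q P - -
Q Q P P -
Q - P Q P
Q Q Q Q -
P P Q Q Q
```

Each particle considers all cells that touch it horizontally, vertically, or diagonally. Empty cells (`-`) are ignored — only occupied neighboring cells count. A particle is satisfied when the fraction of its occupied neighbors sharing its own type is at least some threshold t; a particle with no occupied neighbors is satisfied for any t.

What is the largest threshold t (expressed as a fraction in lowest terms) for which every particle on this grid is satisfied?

(1,1)Q 3/3
(1,2)Q 3/4
(1,5)Q 1/1
(2,1)Q 5/5
(2,2)Q 5/7
(2,3)P 1/4
(2,5)Q 1/1
(3,1)Q 5/5
(3,2)Q 5/8
(3,3)P 3/6
(4,1)Q 4/4
(4,2)Q 4/7
(4,3)P 3/6
(4,4)P 4/5
(5,1)Q 4/4
(5,3)P 2/7
(5,4)Q 2/6
(5,5)P 1/3
(6,1)Q 2/4
(6,2)Q 4/7
(6,3)Q 5/7
(6,4)Q 5/7
(7,1)P 1/3
(7,2)P 1/5
(7,3)Q 4/5
(7,4)Q 4/4
(7,5)Q 2/2
The smallest same-type fraction is 1/5 at (7,2), which reduces to 1/5. Any threshold above that leaves this particle unsatisfied.

1/5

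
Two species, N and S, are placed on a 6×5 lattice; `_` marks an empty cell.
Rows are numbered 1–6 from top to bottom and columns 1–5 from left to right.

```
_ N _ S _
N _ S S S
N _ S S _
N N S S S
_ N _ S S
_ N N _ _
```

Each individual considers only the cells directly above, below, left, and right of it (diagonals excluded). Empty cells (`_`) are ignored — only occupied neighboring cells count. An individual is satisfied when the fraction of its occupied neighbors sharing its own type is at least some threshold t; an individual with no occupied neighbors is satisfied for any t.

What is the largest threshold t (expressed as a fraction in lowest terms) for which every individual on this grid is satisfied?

(1,2)N — no occupied neighbors
(1,4)S 1/1
(2,1)N 1/1
(2,3)S 2/2
(2,4)S 4/4
(2,5)S 1/1
(3,1)N 2/2
(3,3)S 3/3
(3,4)S 3/3
(4,1)N 2/2
(4,2)N 2/3
(4,3)S 2/3
(4,4)S 4/4
(4,5)S 2/2
(5,2)N 2/2
(5,4)S 2/2
(5,5)S 2/2
(6,2)N 2/2
(6,3)N 1/1
The smallest same-type fraction is 2/3 at (4,2), which reduces to 2/3. Any threshold above that leaves this individual unsatisfied.

2/3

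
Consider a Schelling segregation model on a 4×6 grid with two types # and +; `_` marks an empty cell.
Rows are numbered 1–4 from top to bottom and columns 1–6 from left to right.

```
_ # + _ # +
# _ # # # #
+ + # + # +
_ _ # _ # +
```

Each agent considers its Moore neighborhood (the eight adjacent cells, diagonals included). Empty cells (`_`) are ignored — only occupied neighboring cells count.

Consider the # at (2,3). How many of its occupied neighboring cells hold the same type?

3

Occupied neighbors of (2,3): (1,2)=#, (1,3)=+, (2,4)=#, (3,2)=+, (3,3)=#, (3,4)=+.
Same type (#): 3 of 6.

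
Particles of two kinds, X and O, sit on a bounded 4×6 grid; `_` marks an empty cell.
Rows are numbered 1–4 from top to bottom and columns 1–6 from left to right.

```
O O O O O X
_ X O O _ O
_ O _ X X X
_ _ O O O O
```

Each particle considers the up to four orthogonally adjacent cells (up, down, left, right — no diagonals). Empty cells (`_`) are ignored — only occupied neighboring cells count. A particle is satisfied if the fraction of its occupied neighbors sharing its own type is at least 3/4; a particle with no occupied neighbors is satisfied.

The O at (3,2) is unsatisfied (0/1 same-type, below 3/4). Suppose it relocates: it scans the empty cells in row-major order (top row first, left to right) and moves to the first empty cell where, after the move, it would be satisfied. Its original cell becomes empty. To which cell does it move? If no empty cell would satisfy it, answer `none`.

Vacating (3,2). Empty cells in order:
  (2,1): 1/2 same-type → still unsatisfied.
  (2,5): 3/4 same-type → satisfied — stop here.

(2,5)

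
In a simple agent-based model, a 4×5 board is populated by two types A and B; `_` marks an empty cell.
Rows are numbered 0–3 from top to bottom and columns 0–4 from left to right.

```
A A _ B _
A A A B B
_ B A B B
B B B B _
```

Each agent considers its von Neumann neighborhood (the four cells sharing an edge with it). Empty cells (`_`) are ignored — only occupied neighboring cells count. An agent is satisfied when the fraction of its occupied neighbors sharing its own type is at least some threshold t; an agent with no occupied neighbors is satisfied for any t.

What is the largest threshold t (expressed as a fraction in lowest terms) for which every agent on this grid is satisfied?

1/4

(0,0)A 2/2
(0,1)A 2/2
(0,3)B 1/1
(1,0)A 2/2
(1,1)A 3/4
(1,2)A 2/3
(1,3)B 3/4
(1,4)B 2/2
(2,1)B 1/3
(2,2)A 1/4
(2,3)B 3/4
(2,4)B 2/2
(3,0)B 1/1
(3,1)B 3/3
(3,2)B 2/3
(3,3)B 2/2
The smallest same-type fraction is 1/4 at (2,2), which reduces to 1/4. Any threshold above that leaves this agent unsatisfied.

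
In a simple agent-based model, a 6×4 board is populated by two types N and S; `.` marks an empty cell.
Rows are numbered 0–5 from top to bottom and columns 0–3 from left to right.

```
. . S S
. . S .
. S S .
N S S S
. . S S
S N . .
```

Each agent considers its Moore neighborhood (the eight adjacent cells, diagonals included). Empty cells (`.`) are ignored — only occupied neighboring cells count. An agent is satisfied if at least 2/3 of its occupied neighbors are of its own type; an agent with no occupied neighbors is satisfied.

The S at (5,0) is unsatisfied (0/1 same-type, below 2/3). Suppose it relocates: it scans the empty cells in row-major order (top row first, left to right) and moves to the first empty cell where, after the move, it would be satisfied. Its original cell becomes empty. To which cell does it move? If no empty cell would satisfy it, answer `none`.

Vacating (5,0). Empty cells in order:
  (0,0): 0/0 same-type → satisfied — stop here.

(0,0)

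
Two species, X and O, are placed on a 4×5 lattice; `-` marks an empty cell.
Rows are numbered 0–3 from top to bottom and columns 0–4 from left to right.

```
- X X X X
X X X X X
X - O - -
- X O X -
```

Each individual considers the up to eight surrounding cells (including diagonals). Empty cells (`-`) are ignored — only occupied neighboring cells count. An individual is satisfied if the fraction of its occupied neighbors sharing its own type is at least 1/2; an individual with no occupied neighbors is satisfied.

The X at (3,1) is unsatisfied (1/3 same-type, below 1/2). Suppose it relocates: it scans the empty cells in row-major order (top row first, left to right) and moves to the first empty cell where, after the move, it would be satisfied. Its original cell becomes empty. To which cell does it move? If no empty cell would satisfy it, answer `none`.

(0,0)

Vacating (3,1). Empty cells in order:
  (0,0): 3/3 same-type → satisfied — stop here.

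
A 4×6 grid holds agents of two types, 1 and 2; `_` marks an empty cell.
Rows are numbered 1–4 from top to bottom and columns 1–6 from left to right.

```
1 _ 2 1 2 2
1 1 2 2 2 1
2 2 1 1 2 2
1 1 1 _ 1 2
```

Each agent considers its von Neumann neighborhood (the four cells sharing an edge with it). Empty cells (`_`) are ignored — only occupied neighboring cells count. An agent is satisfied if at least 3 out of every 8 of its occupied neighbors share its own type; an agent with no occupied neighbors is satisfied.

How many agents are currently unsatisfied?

(1,1)1 1/1 ok
(1,3)2 1/2 ok
(1,4)1 0/3 unhappy
(1,5)2 2/3 ok
(1,6)2 1/2 ok
(2,1)1 2/3 ok
(2,2)1 1/3 unhappy
(2,3)2 2/4 ok
(2,4)2 2/4 ok
(2,5)2 3/4 ok
(2,6)1 0/3 unhappy
(3,1)2 1/3 unhappy
(3,2)2 1/4 unhappy
(3,3)1 2/4 ok
(3,4)1 1/3 unhappy
(3,5)2 2/4 ok
(3,6)2 2/3 ok
(4,1)1 1/2 ok
(4,2)1 2/3 ok
(4,3)1 2/2 ok
(4,5)1 0/2 unhappy
(4,6)2 1/2 ok
Unsatisfied: (1,4), (2,2), (2,6), (3,1), (3,2), (3,4), (4,5) — 7 in total.

7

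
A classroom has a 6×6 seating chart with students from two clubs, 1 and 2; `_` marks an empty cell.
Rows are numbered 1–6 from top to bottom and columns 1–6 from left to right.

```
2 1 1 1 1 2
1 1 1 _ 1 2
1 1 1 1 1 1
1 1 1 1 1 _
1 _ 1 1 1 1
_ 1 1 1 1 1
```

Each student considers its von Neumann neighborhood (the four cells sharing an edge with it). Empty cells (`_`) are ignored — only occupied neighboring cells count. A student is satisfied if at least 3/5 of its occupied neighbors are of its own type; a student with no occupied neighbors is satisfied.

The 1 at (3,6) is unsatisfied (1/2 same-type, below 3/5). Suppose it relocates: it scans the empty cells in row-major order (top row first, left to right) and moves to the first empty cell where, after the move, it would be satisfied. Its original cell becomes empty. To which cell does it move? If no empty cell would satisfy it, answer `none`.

Vacating (3,6). Empty cells in order:
  (2,4): 4/4 same-type → satisfied — stop here.

(2,4)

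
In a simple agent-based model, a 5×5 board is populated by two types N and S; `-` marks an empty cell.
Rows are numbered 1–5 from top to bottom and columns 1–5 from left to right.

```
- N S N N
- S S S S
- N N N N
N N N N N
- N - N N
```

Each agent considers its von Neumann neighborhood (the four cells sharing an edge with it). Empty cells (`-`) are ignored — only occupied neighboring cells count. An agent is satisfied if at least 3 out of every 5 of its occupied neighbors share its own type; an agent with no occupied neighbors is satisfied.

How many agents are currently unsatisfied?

Row 1: (1,2)N 0/2 not · (1,3)S 1/3 not · (1,4)N 1/3 not · (1,5)N 1/2 not
Row 2: (2,2)S 1/3 not · (2,3)S 3/4 satisfied · (2,4)S 2/4 not · (2,5)S 1/3 not
Row 3: (3,2)N 2/3 satisfied · (3,3)N 3/4 satisfied · (3,4)N 3/4 satisfied · (3,5)N 2/3 satisfied
Row 4: (4,1)N 1/1 satisfied · (4,2)N 4/4 satisfied · (4,3)N 3/3 satisfied · (4,4)N 4/4 satisfied · (4,5)N 3/3 satisfied
Row 5: (5,2)N 1/1 satisfied · (5,4)N 2/2 satisfied · (5,5)N 2/2 satisfied
Unsatisfied: (1,2), (1,3), (1,4), (1,5), (2,2), (2,4), (2,5) — 7 in total.

7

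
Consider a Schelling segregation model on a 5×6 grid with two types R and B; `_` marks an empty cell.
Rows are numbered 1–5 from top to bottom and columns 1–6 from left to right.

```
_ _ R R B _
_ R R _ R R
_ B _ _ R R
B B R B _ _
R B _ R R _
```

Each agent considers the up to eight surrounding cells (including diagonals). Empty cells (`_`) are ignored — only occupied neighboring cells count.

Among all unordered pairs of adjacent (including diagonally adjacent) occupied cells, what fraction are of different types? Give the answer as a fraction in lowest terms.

15/34

Scan each occupied cell's neighbors to the right and below (and the two forward diagonals) so each pair is counted once.
Row 1: R(1,3)–R(1,4)= R(1,3)–R(2,3)= R(1,3)–R(2,2)= R(1,4)–B(1,5)≠ R(1,4)–R(2,5)= R(1,4)–R(2,3)= B(1,5)–R(2,5)≠ B(1,5)–R(2,6)≠  → 3/8 unlike.
Row 2: R(2,2)–R(2,3)= R(2,2)–B(3,2)≠ R(2,3)–B(3,2)≠ R(2,5)–R(2,6)= R(2,5)–R(3,5)= R(2,5)–R(3,6)= R(2,6)–R(3,6)= R(2,6)–R(3,5)=  → 2/8 unlike.
Row 3: B(3,2)–B(4,2)= B(3,2)–R(4,3)≠ B(3,2)–B(4,1)= R(3,5)–R(3,6)= R(3,5)–B(4,4)≠  → 2/5 unlike.
Row 4: B(4,1)–B(4,2)= B(4,1)–R(5,1)≠ B(4,1)–B(5,2)= B(4,2)–R(4,3)≠ B(4,2)–B(5,2)= B(4,2)–R(5,1)≠ R(4,3)–B(4,4)≠ R(4,3)–R(5,4)= R(4,3)–B(5,2)≠ B(4,4)–R(5,4)≠ B(4,4)–R(5,5)≠  → 7/11 unlike.
Row 5: R(5,1)–B(5,2)≠ R(5,4)–R(5,5)=  → 1/2 unlike.
Total adjacent occupied pairs: 34; unlike-type pairs: 15.
15/34 is already in lowest terms.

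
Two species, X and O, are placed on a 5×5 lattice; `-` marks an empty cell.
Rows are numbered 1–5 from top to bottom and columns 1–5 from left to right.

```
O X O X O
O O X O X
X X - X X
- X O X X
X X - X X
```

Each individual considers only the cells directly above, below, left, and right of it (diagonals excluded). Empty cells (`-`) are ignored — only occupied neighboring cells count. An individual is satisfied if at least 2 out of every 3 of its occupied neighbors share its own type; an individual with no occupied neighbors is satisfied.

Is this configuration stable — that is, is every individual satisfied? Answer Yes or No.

(1,1)O 1/2 unhappy
(1,2)X 0/3 unhappy
(1,3)O 0/3 unhappy
(1,4)X 0/3 unhappy
(1,5)O 0/2 unhappy
(2,1)O 2/3 ok
(2,2)O 1/4 unhappy
(2,3)X 0/3 unhappy
(2,4)O 0/4 unhappy
(2,5)X 1/3 unhappy
(3,1)X 1/2 unhappy
(3,2)X 2/3 ok
(3,4)X 2/3 ok
(3,5)X 3/3 ok
(4,2)X 2/3 ok
(4,3)O 0/2 unhappy
(4,4)X 3/4 ok
(4,5)X 3/3 ok
(5,1)X 1/1 ok
(5,2)X 2/2 ok
(5,4)X 2/2 ok
(5,5)X 2/2 ok
For instance (1,1) has only 1/2 same-type neighbors, below 2/3.

No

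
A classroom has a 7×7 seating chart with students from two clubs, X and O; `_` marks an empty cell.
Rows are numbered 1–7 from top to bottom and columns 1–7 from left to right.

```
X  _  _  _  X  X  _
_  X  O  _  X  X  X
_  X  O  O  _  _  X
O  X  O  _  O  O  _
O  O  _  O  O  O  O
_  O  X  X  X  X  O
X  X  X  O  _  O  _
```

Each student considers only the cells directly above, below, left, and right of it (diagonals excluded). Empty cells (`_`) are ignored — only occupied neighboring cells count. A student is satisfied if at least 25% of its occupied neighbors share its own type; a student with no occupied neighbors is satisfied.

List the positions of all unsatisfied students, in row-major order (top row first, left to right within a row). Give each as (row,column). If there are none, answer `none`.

(7,4), (7,6)

Row 1: (1,1)X 0/0 satisfied · (1,5)X 2/2 satisfied · (1,6)X 2/2 satisfied
Row 2: (2,2)X 1/2 satisfied · (2,3)O 1/2 satisfied · (2,5)X 2/2 satisfied · (2,6)X 3/3 satisfied · (2,7)X 2/2 satisfied
Row 3: (3,2)X 2/3 satisfied · (3,3)O 3/4 satisfied · (3,4)O 1/1 satisfied · (3,7)X 1/1 satisfied
Row 4: (4,1)O 1/2 satisfied · (4,2)X 1/4 satisfied · (4,3)O 1/2 satisfied · (4,5)O 2/2 satisfied · (4,6)O 2/2 satisfied
Row 5: (5,1)O 2/2 satisfied · (5,2)O 2/3 satisfied · (5,4)O 1/2 satisfied · (5,5)O 3/4 satisfied · (5,6)O 3/4 satisfied · (5,7)O 2/2 satisfied
Row 6: (6,2)O 1/3 satisfied · (6,3)X 2/3 satisfied · (6,4)X 2/4 satisfied · (6,5)X 2/3 satisfied · (6,6)X 1/4 satisfied · (6,7)O 1/2 satisfied
Row 7: (7,1)X 1/1 satisfied · (7,2)X 2/3 satisfied · (7,3)X 2/3 satisfied · (7,4)O 0/2 not · (7,6)O 0/1 not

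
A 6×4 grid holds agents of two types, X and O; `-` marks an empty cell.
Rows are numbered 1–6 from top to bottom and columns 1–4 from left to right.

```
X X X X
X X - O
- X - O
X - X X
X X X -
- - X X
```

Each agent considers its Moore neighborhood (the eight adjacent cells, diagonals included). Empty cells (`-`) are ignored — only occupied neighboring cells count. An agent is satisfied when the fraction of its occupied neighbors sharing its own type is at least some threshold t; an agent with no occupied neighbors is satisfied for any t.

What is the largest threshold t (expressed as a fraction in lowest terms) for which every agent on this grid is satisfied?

Row 1: (1,1)X 3/3 · (1,2)X 4/4 · (1,3)X 3/4 · (1,4)X 1/2
Row 2: (2,1)X 4/4 · (2,2)X 5/5 · (2,4)O 1/3
Row 3: (3,2)X 4/4 · (3,4)O 1/3
Row 4: (4,1)X 3/3 · (4,3)X 4/5 · (4,4)X 2/3
Row 5: (5,1)X 2/2 · (5,2)X 5/5 · (5,3)X 5/5
Row 6: (6,3)X 3/3 · (6,4)X 2/2
The smallest same-type fraction is 1/3 at (2,4), which reduces to 1/3. Any threshold above that leaves this agent unsatisfied.

1/3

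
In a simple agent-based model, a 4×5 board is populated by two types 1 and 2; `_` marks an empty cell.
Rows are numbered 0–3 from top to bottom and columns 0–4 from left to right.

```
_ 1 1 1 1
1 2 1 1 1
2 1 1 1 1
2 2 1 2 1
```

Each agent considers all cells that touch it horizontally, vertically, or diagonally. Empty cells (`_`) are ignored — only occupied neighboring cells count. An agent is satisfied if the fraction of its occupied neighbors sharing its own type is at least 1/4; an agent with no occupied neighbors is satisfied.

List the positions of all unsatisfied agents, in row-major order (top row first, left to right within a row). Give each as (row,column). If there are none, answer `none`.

(0,1)1 3/4 ok
(0,2)1 4/5 ok
(0,3)1 5/5 ok
(0,4)1 3/3 ok
(1,0)1 2/4 ok
(1,1)2 1/7 unhappy
(1,2)1 7/8 ok
(1,3)1 8/8 ok
(1,4)1 5/5 ok
(2,0)2 3/5 ok
(2,1)1 4/8 ok
(2,2)1 5/8 ok
(2,3)1 7/8 ok
(2,4)1 4/5 ok
(3,0)2 2/3 ok
(3,1)2 2/5 ok
(3,2)1 3/5 ok
(3,3)2 0/5 unhappy
(3,4)1 2/3 ok

(1,1), (3,3)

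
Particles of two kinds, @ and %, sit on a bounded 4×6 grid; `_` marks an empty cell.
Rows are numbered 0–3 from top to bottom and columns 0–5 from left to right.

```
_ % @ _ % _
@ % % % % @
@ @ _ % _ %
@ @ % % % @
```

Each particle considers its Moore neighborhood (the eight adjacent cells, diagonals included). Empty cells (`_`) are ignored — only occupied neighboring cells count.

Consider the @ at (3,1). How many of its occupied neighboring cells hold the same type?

3

Occupied neighbors of (3,1): (2,0)=@, (2,1)=@, (3,0)=@, (3,2)=%.
Same type (@): 3 of 4.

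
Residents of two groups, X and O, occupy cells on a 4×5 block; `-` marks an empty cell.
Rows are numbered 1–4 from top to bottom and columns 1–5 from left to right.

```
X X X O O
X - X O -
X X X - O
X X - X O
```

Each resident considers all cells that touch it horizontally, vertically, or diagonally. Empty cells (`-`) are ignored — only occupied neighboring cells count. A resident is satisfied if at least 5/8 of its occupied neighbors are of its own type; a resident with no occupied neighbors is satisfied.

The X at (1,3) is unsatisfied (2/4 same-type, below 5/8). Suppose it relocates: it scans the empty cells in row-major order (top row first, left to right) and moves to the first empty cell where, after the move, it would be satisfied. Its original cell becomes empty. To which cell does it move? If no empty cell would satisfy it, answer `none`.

Vacating (1,3). Empty cells in order:
  (2,2): 7/7 same-type → satisfied — stop here.

(2,2)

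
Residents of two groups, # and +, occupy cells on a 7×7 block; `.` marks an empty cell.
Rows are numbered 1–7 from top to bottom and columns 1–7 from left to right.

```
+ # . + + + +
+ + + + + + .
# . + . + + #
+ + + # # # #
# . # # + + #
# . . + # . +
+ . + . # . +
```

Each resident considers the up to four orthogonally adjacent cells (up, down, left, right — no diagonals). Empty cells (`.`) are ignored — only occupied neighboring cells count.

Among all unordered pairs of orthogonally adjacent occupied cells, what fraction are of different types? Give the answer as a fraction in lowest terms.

Scan each occupied cell's neighbors to the right and below so each pair is counted once.
From row 1: 2 unlike of 9 pairs (running 2/9).
From row 2: 1 unlike of 9 pairs (running 3/18).
From row 3: 4 unlike of 7 pairs (running 7/25).
From row 4: 5 unlike of 12 pairs (running 12/37).
From row 5: 5 unlike of 8 pairs (running 17/45).
From row 6: 2 unlike of 4 pairs (running 19/49).
Total adjacent occupied pairs: 49; unlike-type pairs: 19.
19/49 is already in lowest terms.

19/49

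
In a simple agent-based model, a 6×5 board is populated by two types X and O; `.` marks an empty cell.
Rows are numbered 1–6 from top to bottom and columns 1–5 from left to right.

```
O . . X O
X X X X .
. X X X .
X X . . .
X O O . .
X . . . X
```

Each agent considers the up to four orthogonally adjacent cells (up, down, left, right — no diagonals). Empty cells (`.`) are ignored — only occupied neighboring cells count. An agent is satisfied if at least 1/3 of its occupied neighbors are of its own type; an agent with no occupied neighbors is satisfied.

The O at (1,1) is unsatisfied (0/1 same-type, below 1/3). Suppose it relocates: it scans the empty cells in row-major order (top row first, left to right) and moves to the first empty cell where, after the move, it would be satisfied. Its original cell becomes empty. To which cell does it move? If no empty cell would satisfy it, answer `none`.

Vacating (1,1). Empty cells in order:
  (1,2): 0/1 same-type → still unsatisfied.
  (1,3): 0/2 same-type → still unsatisfied.
  (2,5): 1/2 same-type → satisfied — stop here.

(2,5)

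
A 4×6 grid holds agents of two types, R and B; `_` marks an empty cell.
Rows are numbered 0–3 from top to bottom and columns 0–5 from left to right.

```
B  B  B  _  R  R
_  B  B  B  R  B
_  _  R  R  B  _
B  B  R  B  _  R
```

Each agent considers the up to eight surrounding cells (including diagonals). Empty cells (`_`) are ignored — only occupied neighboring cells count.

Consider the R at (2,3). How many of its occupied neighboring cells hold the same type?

3

Occupied neighbors of (2,3): (1,2)=B, (1,3)=B, (1,4)=R, (2,2)=R, (2,4)=B, (3,2)=R, (3,3)=B.
Same type (R): 3 of 7.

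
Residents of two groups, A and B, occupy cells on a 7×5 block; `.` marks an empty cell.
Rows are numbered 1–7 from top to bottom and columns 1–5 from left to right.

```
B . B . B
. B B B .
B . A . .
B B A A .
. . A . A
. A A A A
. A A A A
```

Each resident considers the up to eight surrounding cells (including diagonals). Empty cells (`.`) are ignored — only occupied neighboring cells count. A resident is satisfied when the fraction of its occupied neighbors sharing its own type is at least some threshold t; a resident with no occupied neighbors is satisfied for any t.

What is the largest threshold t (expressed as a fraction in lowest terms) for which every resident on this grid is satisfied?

Row 1: (1,1)B 1/1 · (1,3)B 3/3 · (1,5)B 1/1
Row 2: (2,2)B 4/5 · (2,3)B 3/4 · (2,4)B 3/4
Row 3: (3,1)B 3/3 · (3,3)A 2/6
Row 4: (4,1)B 2/2 · (4,2)B 2/5 · (4,3)A 3/4 · (4,4)A 4/4
Row 5: (5,3)A 5/6 · (5,5)A 3/3
Row 6: (6,2)A 4/4 · (6,3)A 6/6 · (6,4)A 7/7 · (6,5)A 4/4
Row 7: (7,2)A 3/3 · (7,3)A 5/5 · (7,4)A 5/5 · (7,5)A 3/3
The smallest same-type fraction is 2/6 at (3,3), which reduces to 1/3. Any threshold above that leaves this resident unsatisfied.

1/3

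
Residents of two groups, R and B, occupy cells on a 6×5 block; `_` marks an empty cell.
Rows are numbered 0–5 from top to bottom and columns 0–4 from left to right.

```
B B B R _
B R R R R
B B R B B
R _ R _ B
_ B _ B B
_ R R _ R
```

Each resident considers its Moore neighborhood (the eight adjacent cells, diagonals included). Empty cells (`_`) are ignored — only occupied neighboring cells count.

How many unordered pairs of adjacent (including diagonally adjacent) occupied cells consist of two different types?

Scan each occupied cell's neighbors to the right and below (and the two forward diagonals) so each pair is counted once.
From row 0: 7 unlike of 14 pairs (running 7/14).
From row 1: 9 unlike of 17 pairs (running 16/31).
From row 2: 6 unlike of 11 pairs (running 22/42).
From row 3: 3 unlike of 5 pairs (running 25/47).
From row 4: 5 unlike of 6 pairs (running 30/53).
From row 5: 0 unlike of 1 pairs (running 30/54).
Total adjacent occupied pairs: 54; unlike-type pairs: 30.

30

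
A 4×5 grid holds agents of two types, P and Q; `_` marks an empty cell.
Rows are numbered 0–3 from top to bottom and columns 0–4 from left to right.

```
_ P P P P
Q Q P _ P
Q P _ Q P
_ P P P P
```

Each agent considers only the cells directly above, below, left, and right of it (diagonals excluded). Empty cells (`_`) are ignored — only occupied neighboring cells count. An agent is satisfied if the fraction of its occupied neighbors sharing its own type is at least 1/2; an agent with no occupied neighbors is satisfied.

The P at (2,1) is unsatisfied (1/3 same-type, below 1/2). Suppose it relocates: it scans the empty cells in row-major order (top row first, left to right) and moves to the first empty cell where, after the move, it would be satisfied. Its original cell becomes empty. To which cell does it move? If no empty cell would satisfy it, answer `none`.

(0,0)

Vacating (2,1). Empty cells in order:
  (0,0): 1/2 same-type → satisfied — stop here.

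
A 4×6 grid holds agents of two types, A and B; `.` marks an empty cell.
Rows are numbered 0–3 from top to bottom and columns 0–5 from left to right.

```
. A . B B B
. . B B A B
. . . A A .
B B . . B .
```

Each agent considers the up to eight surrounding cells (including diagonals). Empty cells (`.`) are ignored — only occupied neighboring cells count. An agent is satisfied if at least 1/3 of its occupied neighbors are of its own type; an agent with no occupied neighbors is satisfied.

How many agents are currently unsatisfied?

(0,1)A 0/1 unhappy
(0,3)B 3/4 ok
(0,4)B 4/5 ok
(0,5)B 2/3 ok
(1,2)B 2/4 ok
(1,3)B 3/6 ok
(1,4)A 2/7 unhappy
(1,5)B 2/4 ok
(2,3)A 2/5 ok
(2,4)A 2/5 ok
(3,0)B 1/1 ok
(3,1)B 1/1 ok
(3,4)B 0/2 unhappy
Unsatisfied: (0,1), (1,4), (3,4) — 3 in total.

3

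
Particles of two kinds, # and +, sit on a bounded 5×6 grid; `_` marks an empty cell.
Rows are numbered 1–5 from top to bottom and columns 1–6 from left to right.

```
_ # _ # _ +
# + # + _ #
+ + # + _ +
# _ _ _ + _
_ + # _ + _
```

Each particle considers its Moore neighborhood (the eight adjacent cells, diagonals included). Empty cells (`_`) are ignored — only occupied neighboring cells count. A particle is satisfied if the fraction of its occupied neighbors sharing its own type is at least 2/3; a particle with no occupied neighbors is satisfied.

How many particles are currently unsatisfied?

Row 1: (1,2)# 2/3 satisfied · (1,4)# 1/2 not · (1,6)+ 0/1 not
Row 2: (2,1)# 1/4 not · (2,2)+ 2/6 not · (2,3)# 3/7 not · (2,4)+ 1/4 not · (2,6)# 0/2 not
Row 3: (3,1)+ 2/4 not · (3,2)+ 2/6 not · (3,3)# 1/5 not · (3,4)+ 2/4 not · (3,6)+ 1/2 not
Row 4: (4,1)# 0/3 not · (4,5)+ 3/3 satisfied
Row 5: (5,2)+ 0/2 not · (5,3)# 0/1 not · (5,5)+ 1/1 satisfied
Unsatisfied: (1,4), (1,6), (2,1), (2,2), (2,3), (2,4), (2,6), (3,1), (3,2), (3,3), (3,4), (3,6), (4,1), (5,2), (5,3) — 15 in total.

15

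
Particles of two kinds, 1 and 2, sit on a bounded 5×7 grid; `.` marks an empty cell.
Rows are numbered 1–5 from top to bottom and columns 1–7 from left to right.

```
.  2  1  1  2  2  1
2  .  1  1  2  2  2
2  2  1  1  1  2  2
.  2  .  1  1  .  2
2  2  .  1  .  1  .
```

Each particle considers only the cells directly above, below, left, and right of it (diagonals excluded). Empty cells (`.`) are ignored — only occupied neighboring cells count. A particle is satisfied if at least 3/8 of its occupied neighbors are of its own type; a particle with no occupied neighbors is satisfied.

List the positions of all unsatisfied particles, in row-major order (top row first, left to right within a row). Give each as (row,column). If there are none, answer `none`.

(1,2), (1,7)

Row 1: (1,2)2 0/1 unhappy · (1,3)1 2/3 ok · (1,4)1 2/3 ok · (1,5)2 2/3 ok · (1,6)2 2/3 ok · (1,7)1 0/2 unhappy
Row 2: (2,1)2 1/1 ok · (2,3)1 3/3 ok · (2,4)1 3/4 ok · (2,5)2 2/4 ok · (2,6)2 4/4 ok · (2,7)2 2/3 ok
Row 3: (3,1)2 2/2 ok · (3,2)2 2/3 ok · (3,3)1 2/3 ok · (3,4)1 4/4 ok · (3,5)1 2/4 ok · (3,6)2 2/3 ok · (3,7)2 3/3 ok
Row 4: (4,2)2 2/2 ok · (4,4)1 3/3 ok · (4,5)1 2/2 ok · (4,7)2 1/1 ok
Row 5: (5,1)2 1/1 ok · (5,2)2 2/2 ok · (5,4)1 1/1 ok · (5,6)1 0/0 ok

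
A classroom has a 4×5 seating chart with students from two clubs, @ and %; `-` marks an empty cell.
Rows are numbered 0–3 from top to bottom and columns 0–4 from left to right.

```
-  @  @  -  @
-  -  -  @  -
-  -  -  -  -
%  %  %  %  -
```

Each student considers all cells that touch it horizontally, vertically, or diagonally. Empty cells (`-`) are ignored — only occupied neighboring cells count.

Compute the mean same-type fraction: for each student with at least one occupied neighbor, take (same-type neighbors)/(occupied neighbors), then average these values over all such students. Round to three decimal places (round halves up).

Row 0: (0,1)@ 1/1 · (0,2)@ 2/2 · (0,4)@ 1/1
Row 1: (1,3)@ 2/2
Row 3: (3,0)% 1/1 · (3,1)% 2/2 · (3,2)% 2/2 · (3,3)% 1/1
Sum over 8 students: 1/1 + 2/2 + 1/1 + 2/2 + 1/1 + 2/2 + 2/2 + 1/1 = 8; mean = 8 ÷ 8 = 1 = 1.0 → 1.000.

1.000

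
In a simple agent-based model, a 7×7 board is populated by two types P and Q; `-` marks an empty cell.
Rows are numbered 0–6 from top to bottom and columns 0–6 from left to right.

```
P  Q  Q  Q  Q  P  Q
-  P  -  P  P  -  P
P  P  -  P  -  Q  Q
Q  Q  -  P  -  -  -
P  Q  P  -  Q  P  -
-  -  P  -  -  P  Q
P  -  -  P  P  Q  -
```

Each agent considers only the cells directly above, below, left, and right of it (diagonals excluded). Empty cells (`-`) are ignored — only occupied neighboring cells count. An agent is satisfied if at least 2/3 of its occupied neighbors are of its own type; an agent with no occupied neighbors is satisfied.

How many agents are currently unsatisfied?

Row 0: (0,0)P 0/1 ✗ · (0,1)Q 1/3 ✗ · (0,2)Q 2/2 ✓ · (0,3)Q 2/3 ✓ · (0,4)Q 1/3 ✗ · (0,5)P 0/2 ✗ · (0,6)Q 0/2 ✗
Row 1: (1,1)P 1/2 ✗ · (1,3)P 2/3 ✓ · (1,4)P 1/2 ✗ · (1,6)P 0/2 ✗
Row 2: (2,0)P 1/2 ✗ · (2,1)P 2/3 ✓ · (2,3)P 2/2 ✓ · (2,5)Q 1/1 ✓ · (2,6)Q 1/2 ✗
Row 3: (3,0)Q 1/3 ✗ · (3,1)Q 2/3 ✓ · (3,3)P 1/1 ✓
Row 4: (4,0)P 0/2 ✗ · (4,1)Q 1/3 ✗ · (4,2)P 1/2 ✗ · (4,4)Q 0/1 ✗ · (4,5)P 1/2 ✗
Row 5: (5,2)P 1/1 ✓ · (5,5)P 1/3 ✗ · (5,6)Q 0/1 ✗
Row 6: (6,0)P 0/0 ✓ · (6,3)P 1/1 ✓ · (6,4)P 1/2 ✗ · (6,5)Q 0/2 ✗
Unsatisfied: (0,0), (0,1), (0,4), (0,5), (0,6), (1,1), (1,4), (1,6), (2,0), (2,6), (3,0), (4,0), (4,1), (4,2), (4,4), (4,5), (5,5), (5,6), (6,4), (6,5) — 20 in total.

20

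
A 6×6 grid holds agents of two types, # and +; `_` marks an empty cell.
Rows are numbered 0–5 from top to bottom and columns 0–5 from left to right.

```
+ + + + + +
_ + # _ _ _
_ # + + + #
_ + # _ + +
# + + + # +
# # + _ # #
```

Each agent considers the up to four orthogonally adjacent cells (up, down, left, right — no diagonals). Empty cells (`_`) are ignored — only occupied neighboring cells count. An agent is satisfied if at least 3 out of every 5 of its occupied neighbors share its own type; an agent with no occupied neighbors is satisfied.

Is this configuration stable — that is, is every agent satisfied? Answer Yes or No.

Row 0: (0,0)+ 1/1 satisfied · (0,1)+ 3/3 satisfied · (0,2)+ 2/3 satisfied · (0,3)+ 2/2 satisfied · (0,4)+ 2/2 satisfied · (0,5)+ 1/1 satisfied
Row 1: (1,1)+ 1/3 not · (1,2)# 0/3 not
Row 2: (2,1)# 0/3 not · (2,2)+ 1/4 not · (2,3)+ 2/2 satisfied · (2,4)+ 2/3 satisfied · (2,5)# 0/2 not
Row 3: (3,1)+ 1/3 not · (3,2)# 0/3 not · (3,4)+ 2/3 satisfied · (3,5)+ 2/3 satisfied
Row 4: (4,0)# 1/2 not · (4,1)+ 2/4 not · (4,2)+ 3/4 satisfied · (4,3)+ 1/2 not · (4,4)# 1/4 not · (4,5)+ 1/3 not
Row 5: (5,0)# 2/2 satisfied · (5,1)# 1/3 not · (5,2)+ 1/2 not · (5,4)# 2/2 satisfied · (5,5)# 1/2 not
For instance (1,1) has only 1/3 same-type neighbors, below 3/5.

No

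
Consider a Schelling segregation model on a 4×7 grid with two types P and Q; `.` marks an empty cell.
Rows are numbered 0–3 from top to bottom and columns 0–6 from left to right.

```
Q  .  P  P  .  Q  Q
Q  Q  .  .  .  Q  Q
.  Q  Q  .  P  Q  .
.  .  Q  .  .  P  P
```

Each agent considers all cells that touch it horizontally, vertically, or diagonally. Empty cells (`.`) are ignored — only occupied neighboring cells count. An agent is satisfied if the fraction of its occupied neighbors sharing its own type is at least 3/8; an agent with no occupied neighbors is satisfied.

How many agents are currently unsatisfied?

(0,0)Q 2/2 ok
(0,2)P 1/2 ok
(0,3)P 1/1 ok
(0,5)Q 3/3 ok
(0,6)Q 3/3 ok
(1,0)Q 3/3 ok
(1,1)Q 4/5 ok
(1,5)Q 4/5 ok
(1,6)Q 4/4 ok
(2,1)Q 4/4 ok
(2,2)Q 3/3 ok
(2,4)P 1/3 unhappy
(2,5)Q 2/5 ok
(3,2)Q 2/2 ok
(3,5)P 2/3 ok
(3,6)P 1/2 ok
Unsatisfied: (2,4) — 1 in total.

1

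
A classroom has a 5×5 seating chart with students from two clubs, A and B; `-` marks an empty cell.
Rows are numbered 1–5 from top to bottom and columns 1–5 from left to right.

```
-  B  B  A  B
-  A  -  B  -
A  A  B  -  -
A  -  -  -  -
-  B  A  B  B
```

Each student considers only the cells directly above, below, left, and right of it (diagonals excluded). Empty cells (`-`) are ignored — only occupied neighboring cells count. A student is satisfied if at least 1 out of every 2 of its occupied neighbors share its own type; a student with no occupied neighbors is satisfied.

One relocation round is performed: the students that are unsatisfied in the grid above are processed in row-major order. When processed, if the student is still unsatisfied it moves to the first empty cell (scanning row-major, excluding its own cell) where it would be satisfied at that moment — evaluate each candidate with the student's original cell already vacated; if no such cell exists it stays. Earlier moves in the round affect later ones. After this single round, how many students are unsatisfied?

0

Initially unsatisfied (in order): (1,4), (1,5), (2,4), (3,3), (5,2), (5,3).
  (1,4) → (2,1).
  (1,5): now satisfied by earlier moves; stays.
  (2,4): now satisfied by earlier moves; stays.
  (3,3) → (1,1).
  (5,2) → (1,4).
  (5,3) → (3,3).
Resulting grid:
B B B B B
A A - B -
A A A - -
A - - - -
- - - B B
All satisfied now.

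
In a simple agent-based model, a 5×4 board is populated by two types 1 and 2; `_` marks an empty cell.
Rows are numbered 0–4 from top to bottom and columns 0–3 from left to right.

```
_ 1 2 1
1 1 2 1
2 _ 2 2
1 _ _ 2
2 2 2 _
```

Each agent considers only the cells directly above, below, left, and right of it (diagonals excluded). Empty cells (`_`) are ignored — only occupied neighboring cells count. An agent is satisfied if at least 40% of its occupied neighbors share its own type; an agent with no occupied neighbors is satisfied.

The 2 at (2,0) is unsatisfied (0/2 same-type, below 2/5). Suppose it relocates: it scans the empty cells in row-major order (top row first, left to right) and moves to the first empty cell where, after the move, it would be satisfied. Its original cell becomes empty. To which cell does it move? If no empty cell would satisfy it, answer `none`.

Vacating (2,0). Empty cells in order:
  (0,0): 0/2 same-type → still unsatisfied.
  (2,1): 1/2 same-type → satisfied — stop here.

(2,1)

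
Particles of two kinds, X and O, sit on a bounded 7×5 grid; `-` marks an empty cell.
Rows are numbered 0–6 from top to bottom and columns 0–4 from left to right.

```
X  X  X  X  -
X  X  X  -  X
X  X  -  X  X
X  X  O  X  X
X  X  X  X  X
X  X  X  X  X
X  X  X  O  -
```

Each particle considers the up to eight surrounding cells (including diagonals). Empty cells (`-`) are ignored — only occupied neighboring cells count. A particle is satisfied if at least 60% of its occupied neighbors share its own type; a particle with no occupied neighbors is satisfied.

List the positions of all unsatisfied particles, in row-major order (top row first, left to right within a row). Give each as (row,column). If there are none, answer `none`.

(3,2), (6,3)

(0,0)X 3/3 ok
(0,1)X 5/5 ok
(0,2)X 4/4 ok
(0,3)X 3/3 ok
(1,0)X 5/5 ok
(1,1)X 7/7 ok
(1,2)X 6/6 ok
(1,4)X 3/3 ok
(2,0)X 5/5 ok
(2,1)X 6/7 ok
(2,3)X 5/6 ok
(2,4)X 4/4 ok
(3,0)X 5/5 ok
(3,1)X 6/7 ok
(3,2)O 0/7 unhappy
(3,3)X 6/7 ok
(3,4)X 5/5 ok
(4,0)X 5/5 ok
(4,1)X 7/8 ok
(4,2)X 7/8 ok
(4,3)X 7/8 ok
(4,4)X 5/5 ok
(5,0)X 5/5 ok
(5,1)X 8/8 ok
(5,2)X 7/8 ok
(5,3)X 6/7 ok
(5,4)X 3/4 ok
(6,0)X 3/3 ok
(6,1)X 5/5 ok
(6,2)X 4/5 ok
(6,3)O 0/4 unhappy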